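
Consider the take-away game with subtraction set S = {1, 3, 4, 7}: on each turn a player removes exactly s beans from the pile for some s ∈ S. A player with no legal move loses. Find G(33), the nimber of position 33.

1

G(0) = 0
G(1) = mex{0} = 1
G(2) = mex{1} = 0
G(3) = mex{0,0} = 1
G(4) = mex{1,1,0} = 2
G(5) = mex{2,0,1} = 3
G(6) = mex{3,1,0} = 2
G(7) = mex{2,2,1,0} = 3
G(8) = mex{3,3,2,1} = 0
G(9) = mex{0,2,3,0} = 1
G(10) = mex{1,3,2,1} = 0
G(11) = mex{0,0,3,2} = 1
G(12) = mex{1,1,0,3} = 2
G(13) = mex{2,0,1,2} = 3
G(14) = mex{3,1,0,3} = 2
G(15) = mex{2,2,1,0} = 3
G(16) = mex{3,3,2,1} = 0
G(17) = mex{0,2,3,0} = 1
G(18) = mex{1,3,2,1} = 0
G(19) = mex{0,0,3,2} = 1
G(20) = mex{1,1,0,3} = 2
G(21) = mex{2,0,1,2} = 3
G(22) = mex{3,1,0,3} = 2
G(23) = mex{2,2,1,0} = 3
G(24) = mex{3,3,2,1} = 0
G(25) = mex{0,2,3,0} = 1
G(26) = mex{1,3,2,1} = 0
G(27) = mex{0,0,3,2} = 1
G(28) = mex{1,1,0,3} = 2
G(29) = mex{2,0,1,2} = 3
G(30) = mex{3,1,0,3} = 2
G(31) = mex{2,2,1,0} = 3
G(32) = mex{3,3,2,1} = 0
G(33) = mex{0,2,3,0} = 1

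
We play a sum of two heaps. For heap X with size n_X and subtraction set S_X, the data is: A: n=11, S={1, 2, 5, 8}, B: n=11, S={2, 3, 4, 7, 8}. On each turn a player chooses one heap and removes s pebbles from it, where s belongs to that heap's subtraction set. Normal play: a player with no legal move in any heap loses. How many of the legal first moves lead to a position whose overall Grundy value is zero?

4

Heap A, S = {1, 2, 5, 8}:
n :  0  1  2  3  4  5  6  7  8  9 10 11
G :  0  1  2  0  1  2  0  1  2  0  1  2
G_A(11) = 2.
Heap B, S = {2, 3, 4, 7, 8}:
G(0) = 0
G(1) = mex{} = 0
G(2) = mex{0} = 1
G(3) = mex{0,0} = 1
G(4) = mex{1,0,0} = 2
G(5) = mex{1,1,0} = 2
G(6) = mex{2,1,1} = 0
G(7) = mex{2,2,1,0} = 3
G(8) = mex{0,2,2,0,0} = 1
G(9) = mex{3,0,2,1,0} = 4
G(10) = mex{1,3,0,1,1} = 2
G(11) = mex{4,1,3,2,1} = 0
G_B(11) = 0.
Combined Grundy value = 2 ⊕ 0 = 2.
A winning move leaves total XOR = 0, i.e. changes one component's Grundy value g to g ⊕ X where X is the current total.
Heap A: need g' = 2⊕2 = 0. Options: 11−1→G=1, 11−2→G=0, 11−5→G=0, 11−8→G=0. Hits: 3.
Heap B: need g' = 0⊕2 = 2. Options: 11−2→G=4, 11−3→G=1, 11−4→G=3, 11−7→G=2, 11−8→G=1. Hits: 1.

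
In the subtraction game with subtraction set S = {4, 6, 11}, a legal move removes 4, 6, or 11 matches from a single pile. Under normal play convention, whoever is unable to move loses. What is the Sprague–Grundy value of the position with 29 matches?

1

n :  0  1  2  3  4  5  6  7  8  9 10 11 12 13 14 15 16 17 18 19 20 21 22 23 24 25 26 27 28 29
G :  0  0  0  0  1  1  1  1  2  2  0  2  3  3  1  0  2  0  0  1  0  1  1  2  1  0  2  0  2  1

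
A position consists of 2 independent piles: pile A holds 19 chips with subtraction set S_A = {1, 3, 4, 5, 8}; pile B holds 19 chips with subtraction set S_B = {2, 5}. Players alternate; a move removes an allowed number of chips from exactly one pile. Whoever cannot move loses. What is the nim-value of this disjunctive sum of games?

Pile A, S = {1, 3, 4, 5, 8}:
n :  0  1  2  3  4  5  6  7  8  9 10 11 12 13 14 15 16 17 18 19
G :  0  1  0  1  2  3  2  3  4  0  1  0  1  2  3  2  3  4  0  1
G_A(19) = 1.
Pile B, S = {2, 5}:
n :  0  1  2  3  4  5  6  7  8  9 10 11 12 13 14 15 16 17 18 19
G :  0  0  1  1  0  2  1  0  0  1  1  0  2  1  0  0  1  1  0  2
G_B(19) = 2.
Combined Grundy value = 1 ⊕ 2 = 3.

3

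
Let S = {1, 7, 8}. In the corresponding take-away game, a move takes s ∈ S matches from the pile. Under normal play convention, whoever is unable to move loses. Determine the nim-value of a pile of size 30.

0

G(0) = 0
G(1) = mex{0} = 1
G(2) = mex{1} = 0
G(3) = mex{0} = 1
G(4) = mex{1} = 0
G(5) = mex{0} = 1
G(6) = mex{1} = 0
G(7) = mex{0,0} = 1
G(8) = mex{1,1,0} = 2
G(9) = mex{2,0,1} = 3
G(10) = mex{3,1,0} = 2
G(11) = mex{2,0,1} = 3
G(12) = mex{3,1,0} = 2
G(13) = mex{2,0,1} = 3
G(14) = mex{3,1,0} = 2
G(15) = mex{2,2,1} = 0
G(16) = mex{0,3,2} = 1
G(17) = mex{1,2,3} = 0
G(18) = mex{0,3,2} = 1
G(19) = mex{1,2,3} = 0
G(20) = mex{0,3,2} = 1
G(21) = mex{1,2,3} = 0
G(22) = mex{0,0,2} = 1
G(23) = mex{1,1,0} = 2
G(24) = mex{2,0,1} = 3
G(25) = mex{3,1,0} = 2
G(26) = mex{2,0,1} = 3
G(27) = mex{3,1,0} = 2
G(28) = mex{2,0,1} = 3
G(29) = mex{3,1,0} = 2
G(30) = mex{2,2,1} = 0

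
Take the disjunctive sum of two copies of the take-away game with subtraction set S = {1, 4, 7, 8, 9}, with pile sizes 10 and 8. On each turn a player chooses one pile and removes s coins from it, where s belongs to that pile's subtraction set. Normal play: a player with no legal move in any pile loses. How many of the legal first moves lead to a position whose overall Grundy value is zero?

0

All piles use S = {1, 4, 7, 8, 9}:
n :  0  1  2  3  4  5  6  7  8  9 10
G :  0  1  0  1  2  0  1  2  3  2  3
Pile A: G(10) = 3.
Pile B: G(8) = 3.
Combined Grundy value = 3 ⊕ 3 = 0.
A winning move leaves total XOR = 0, i.e. changes one component's Grundy value g to g ⊕ X where X is the current total.
Pile A: target g' = 3⊕0 = 3, but every legal move changes the Grundy value (mex property), so 0 moves.
Pile B: target g' = 3⊕0 = 3, but every legal move changes the Grundy value (mex property), so 0 moves.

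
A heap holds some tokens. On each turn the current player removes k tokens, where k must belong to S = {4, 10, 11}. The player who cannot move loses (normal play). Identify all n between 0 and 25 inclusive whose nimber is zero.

G(0) = 0
G(1) = mex{} = 0
G(2) = mex{} = 0
G(3) = mex{} = 0
G(4) = mex{0} = 1
G(5) = mex{0} = 1
G(6) = mex{0} = 1
G(7) = mex{0} = 1
G(8) = mex{1} = 0
G(9) = mex{1} = 0
G(10) = mex{1,0} = 2
G(11) = mex{1,0,0} = 2
G(12) = mex{0,0,0} = 1
G(13) = mex{0,0,0} = 1
G(14) = mex{2,1,0} = 3
G(15) = mex{2,1,1} = 0
G(16) = mex{1,1,1} = 0
G(17) = mex{1,1,1} = 0
G(18) = mex{3,0,1} = 2
G(19) = mex{0,0,0} = 1
G(20) = mex{0,2,0} = 1
G(21) = mex{0,2,2} = 1
G(22) = mex{2,1,2} = 0
G(23) = mex{1,1,1} = 0
G(24) = mex{1,3,1} = 0
G(25) = mex{1,0,3} = 2
P-positions are exactly the n with G(n) = 0.

0, 1, 2, 3, 8, 9, 15, 16, 17, 22, 23, 24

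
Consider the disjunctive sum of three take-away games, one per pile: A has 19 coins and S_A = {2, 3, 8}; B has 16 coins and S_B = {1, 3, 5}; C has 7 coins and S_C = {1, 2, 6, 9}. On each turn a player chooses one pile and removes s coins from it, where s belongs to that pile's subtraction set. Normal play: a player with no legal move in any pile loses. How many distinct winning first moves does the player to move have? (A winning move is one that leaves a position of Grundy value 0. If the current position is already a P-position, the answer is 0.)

3

Pile A, S = {2, 3, 8}:
G(0) = 0
G(1) = mex{} = 0
G(2) = mex{0} = 1
G(3) = mex{0,0} = 1
G(4) = mex{1,0} = 2
G(5) = mex{1,1} = 0
G(6) = mex{2,1} = 0
G(7) = mex{0,2} = 1
G(8) = mex{0,0,0} = 1
G(9) = mex{1,0,0} = 2
G(10) = mex{1,1,1} = 0
G(11) = mex{2,1,1} = 0
G(12) = mex{0,2,2} = 1
G(13) = mex{0,0,0} = 1
G(14) = mex{1,0,0} = 2
G(15) = mex{1,1,1} = 0
G(16) = mex{2,1,1} = 0
G(17) = mex{0,2,2} = 1
G(18) = mex{0,0,0} = 1
G(19) = mex{1,0,0} = 2
G_A(19) = 2.
Pile B, S = {1, 3, 5}:
G(0) = 0
G(1) = mex{0} = 1
G(2) = mex{1} = 0
G(3) = mex{0,0} = 1
G(4) = mex{1,1} = 0
G(5) = mex{0,0,0} = 1
G(6) = mex{1,1,1} = 0
G(7) = mex{0,0,0} = 1
G(8) = mex{1,1,1} = 0
G(9) = mex{0,0,0} = 1
G(10) = mex{1,1,1} = 0
G(11) = mex{0,0,0} = 1
G(12) = mex{1,1,1} = 0
G(13) = mex{0,0,0} = 1
G(14) = mex{1,1,1} = 0
G(15) = mex{0,0,0} = 1
G(16) = mex{1,1,1} = 0
G_B(16) = 0.
Pile C, S = {1, 2, 6, 9}:
n : 0 1 2 3 4 5 6 7
G : 0 1 2 0 1 2 3 0
G_C(7) = 0.
Combined Grundy value = 2 ⊕ 0 ⊕ 0 = 2.
A winning move leaves total XOR = 0, i.e. changes one component's Grundy value g to g ⊕ X where X is the current total.
Pile A: need g' = 2⊕2 = 0. Options: 19−2→G=1, 19−3→G=0, 19−8→G=0. Hits: 2.
Pile B: need g' = 0⊕2 = 2. Options: 16−1→G=1, 16−3→G=1, 16−5→G=1. Hits: 0.
Pile C: need g' = 0⊕2 = 2. Options: 7−1→G=3, 7−2→G=2, 7−6→G=1. Hits: 1.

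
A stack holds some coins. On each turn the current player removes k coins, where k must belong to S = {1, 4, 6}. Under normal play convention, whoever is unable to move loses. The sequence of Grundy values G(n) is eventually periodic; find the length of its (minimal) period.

G(0) = 0
G(1) = mex{0} = 1
G(2) = mex{1} = 0
G(3) = mex{0} = 1
G(4) = mex{1,0} = 2
G(5) = mex{2,1} = 0
G(6) = mex{0,0,0} = 1
G(7) = mex{1,1,1} = 0
G(8) = mex{0,2,0} = 1
G(9) = mex{1,0,1} = 2
G(10) = mex{2,1,2} = 0
G(11) = mex{0,0,0} = 1
G(12) = mex{1,1,1} = 0
G(13) = mex{0,2,0} = 1
G(14) = mex{1,0,1} = 2
G(n+5) = G(n) holds for n = 0,…,5 (a full window of length max(S) = 6), so the sequence is purely periodic with period 5.

5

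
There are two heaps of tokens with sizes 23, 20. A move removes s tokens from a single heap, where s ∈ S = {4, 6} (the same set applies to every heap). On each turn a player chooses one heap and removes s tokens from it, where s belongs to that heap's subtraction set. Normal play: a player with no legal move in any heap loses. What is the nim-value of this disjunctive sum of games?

0

All heaps use S = {4, 6}:
G(0) = 0
G(1) = mex{} = 0
G(2) = mex{} = 0
G(3) = mex{} = 0
G(4) = mex{0} = 1
G(5) = mex{0} = 1
G(6) = mex{0,0} = 1
G(7) = mex{0,0} = 1
G(8) = mex{1,0} = 2
G(9) = mex{1,0} = 2
G(10) = mex{1,1} = 0
G(11) = mex{1,1} = 0
G(12) = mex{2,1} = 0
G(13) = mex{2,1} = 0
G(14) = mex{0,2} = 1
G(15) = mex{0,2} = 1
G(16) = mex{0,0} = 1
G(17) = mex{0,0} = 1
G(18) = mex{1,0} = 2
G(19) = mex{1,0} = 2
G(20) = mex{1,1} = 0
G(21) = mex{1,1} = 0
G(22) = mex{2,1} = 0
G(23) = mex{2,1} = 0
Heap A: G(23) = 0.
Heap B: G(20) = 0.
Combined Grundy value = 0 ⊕ 0 = 0.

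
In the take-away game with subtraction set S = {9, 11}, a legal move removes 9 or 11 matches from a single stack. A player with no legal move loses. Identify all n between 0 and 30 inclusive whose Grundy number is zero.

n :  0  1  2  3  4  5  6  7  8  9 10 11 12 13 14 15 16 17 18 19 20 21 22 23 24 25 26 27 28 29 30
G :  0  0  0  0  0  0  0  0  0  1  1  1  1  1  1  1  1  1  2  2  0  0  0  0  0  0  0  0  0  1  1
P-positions are exactly the n with G(n) = 0.

0, 1, 2, 3, 4, 5, 6, 7, 8, 20, 21, 22, 23, 24, 25, 26, 27, 28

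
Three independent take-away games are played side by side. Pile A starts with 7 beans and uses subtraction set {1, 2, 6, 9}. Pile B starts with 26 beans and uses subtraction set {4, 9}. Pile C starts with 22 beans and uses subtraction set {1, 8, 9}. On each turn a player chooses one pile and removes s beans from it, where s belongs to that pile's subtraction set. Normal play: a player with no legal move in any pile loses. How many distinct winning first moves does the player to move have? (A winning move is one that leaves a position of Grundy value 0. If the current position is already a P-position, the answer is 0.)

Pile A, S = {1, 2, 6, 9}:
n : 0 1 2 3 4 5 6 7
G : 0 1 2 0 1 2 3 0
G_A(7) = 0.
Pile B, S = {4, 9}:
G(0) = 0
G(1) = mex{} = 0
G(2) = mex{} = 0
G(3) = mex{} = 0
G(4) = mex{0} = 1
G(5) = mex{0} = 1
G(6) = mex{0} = 1
G(7) = mex{0} = 1
G(8) = mex{1} = 0
G(9) = mex{1,0} = 2
G(10) = mex{1,0} = 2
G(11) = mex{1,0} = 2
G(12) = mex{0,0} = 1
G(13) = mex{2,1} = 0
G(14) = mex{2,1} = 0
G(15) = mex{2,1} = 0
G(16) = mex{1,1} = 0
G(17) = mex{0,0} = 1
G(18) = mex{0,2} = 1
G(19) = mex{0,2} = 1
G(20) = mex{0,2} = 1
G(21) = mex{1,1} = 0
G(22) = mex{1,0} = 2
G(23) = mex{1,0} = 2
G(24) = mex{1,0} = 2
G(25) = mex{0,0} = 1
G(26) = mex{2,1} = 0
G_B(26) = 0.
Pile C, S = {1, 8, 9}:
G(0) = 0
G(1) = mex{0} = 1
G(2) = mex{1} = 0
G(3) = mex{0} = 1
G(4) = mex{1} = 0
G(5) = mex{0} = 1
G(6) = mex{1} = 0
G(7) = mex{0} = 1
G(8) = mex{1,0} = 2
G(9) = mex{2,1,0} = 3
G(10) = mex{3,0,1} = 2
G(11) = mex{2,1,0} = 3
G(12) = mex{3,0,1} = 2
G(13) = mex{2,1,0} = 3
G(14) = mex{3,0,1} = 2
G(15) = mex{2,1,0} = 3
G(16) = mex{3,2,1} = 0
G(17) = mex{0,3,2} = 1
G(18) = mex{1,2,3} = 0
G(19) = mex{0,3,2} = 1
G(20) = mex{1,2,3} = 0
G(21) = mex{0,3,2} = 1
G(22) = mex{1,2,3} = 0
G_C(22) = 0.
Combined Grundy value = 0 ⊕ 0 ⊕ 0 = 0.
A winning move leaves total XOR = 0, i.e. changes one component's Grundy value g to g ⊕ X where X is the current total.
Pile A: target g' = 0⊕0 = 0, but every legal move changes the Grundy value (mex property), so 0 moves.
Pile B: target g' = 0⊕0 = 0, but every legal move changes the Grundy value (mex property), so 0 moves.
Pile C: target g' = 0⊕0 = 0, but every legal move changes the Grundy value (mex property), so 0 moves.

0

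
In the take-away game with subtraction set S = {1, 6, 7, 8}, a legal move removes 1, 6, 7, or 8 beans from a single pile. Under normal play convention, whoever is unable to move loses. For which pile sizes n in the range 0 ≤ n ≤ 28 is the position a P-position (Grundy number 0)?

0, 2, 4, 13, 15, 17, 26, 28

n :  0  1  2  3  4  5  6  7  8  9 10 11 12 13 14 15 16 17 18 19 20 21 22 23 24 25 26 27 28
G :  0  1  0  1  0  1  2  3  2  3  2  3  4  0  1  0  1  0  1  2  3  2  3  2  3  4  0  1  0
P-positions are exactly the n with G(n) = 0.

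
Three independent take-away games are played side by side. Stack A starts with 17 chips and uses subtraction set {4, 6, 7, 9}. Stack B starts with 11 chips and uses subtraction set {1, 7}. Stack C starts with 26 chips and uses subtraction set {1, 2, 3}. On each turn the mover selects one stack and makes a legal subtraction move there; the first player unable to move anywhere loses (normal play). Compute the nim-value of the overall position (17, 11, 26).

Stack A, S = {4, 6, 7, 9}:
G(0) = 0
G(1) = mex{} = 0
G(2) = mex{} = 0
G(3) = mex{} = 0
G(4) = mex{0} = 1
G(5) = mex{0} = 1
G(6) = mex{0,0} = 1
G(7) = mex{0,0,0} = 1
G(8) = mex{1,0,0} = 2
G(9) = mex{1,0,0,0} = 2
G(10) = mex{1,1,0,0} = 2
G(11) = mex{1,1,1,0} = 2
G(12) = mex{2,1,1,0} = 3
G(13) = mex{2,1,1,1} = 0
G(14) = mex{2,2,1,1} = 0
G(15) = mex{2,2,2,1} = 0
G(16) = mex{3,2,2,1} = 0
G(17) = mex{0,2,2,2} = 1
G_A(17) = 1.
Stack B, S = {1, 7}:
G(0) = 0
G(1) = mex{0} = 1
G(2) = mex{1} = 0
G(3) = mex{0} = 1
G(4) = mex{1} = 0
G(5) = mex{0} = 1
G(6) = mex{1} = 0
G(7) = mex{0,0} = 1
G(8) = mex{1,1} = 0
G(9) = mex{0,0} = 1
G(10) = mex{1,1} = 0
G(11) = mex{0,0} = 1
G_B(11) = 1.
Stack C, S = {1, 2, 3}:
n :  0  1  2  3  4  5  6  7  8  9 10 11 12 13 14 15 16 17 18 19 20 21 22 23 24 25 26
G :  0  1  2  3  0  1  2  3  0  1  2  3  0  1  2  3  0  1  2  3  0  1  2  3  0  1  2
G_C(26) = 2.
Combined Grundy value = 1 ⊕ 1 ⊕ 2 = 2.

2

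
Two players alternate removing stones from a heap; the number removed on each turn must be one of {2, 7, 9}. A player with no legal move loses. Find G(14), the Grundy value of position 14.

3

G(0) = 0
G(1) = mex{} = 0
G(2) = mex{0} = 1
G(3) = mex{0} = 1
G(4) = mex{1} = 0
G(5) = mex{1} = 0
G(6) = mex{0} = 1
G(7) = mex{0,0} = 1
G(8) = mex{1,0} = 2
G(9) = mex{1,1,0} = 2
G(10) = mex{2,1,0} = 3
G(11) = mex{2,0,1} = 3
G(12) = mex{3,0,1} = 2
G(13) = mex{3,1,0} = 2
G(14) = mex{2,1,0} = 3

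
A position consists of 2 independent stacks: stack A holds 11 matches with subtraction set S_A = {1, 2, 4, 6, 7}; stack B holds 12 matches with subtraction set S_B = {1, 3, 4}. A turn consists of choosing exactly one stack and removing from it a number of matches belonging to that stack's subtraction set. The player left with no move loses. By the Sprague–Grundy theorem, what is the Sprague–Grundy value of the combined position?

Stack A, S = {1, 2, 4, 6, 7}:
n :  0  1  2  3  4  5  6  7  8  9 10 11
G :  0  1  2  0  1  2  3  4  0  1  2  0
G_A(11) = 0.
Stack B, S = {1, 3, 4}:
n :  0  1  2  3  4  5  6  7  8  9 10 11 12
G :  0  1  0  1  2  3  2  0  1  0  1  2  3
G_B(12) = 3.
Combined Grundy value = 0 ⊕ 3 = 3.

3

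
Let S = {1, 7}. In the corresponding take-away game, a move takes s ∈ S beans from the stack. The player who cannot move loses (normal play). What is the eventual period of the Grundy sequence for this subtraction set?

2

n :  0  1  2  3  4  5  6  7  8  9 10 11 12 13 14
G :  0  1  0  1  0  1  0  1  0  1  0  1  0  1  0
G(n+2) = G(n) holds for n = 0,…,6 (a full window of length max(S) = 7), so the sequence is purely periodic with period 2.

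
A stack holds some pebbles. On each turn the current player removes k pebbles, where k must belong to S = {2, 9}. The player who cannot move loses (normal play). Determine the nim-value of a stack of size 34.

0

G(0) = 0
G(1) = mex{} = 0
G(2) = mex{0} = 1
G(3) = mex{0} = 1
G(4) = mex{1} = 0
G(5) = mex{1} = 0
G(6) = mex{0} = 1
G(7) = mex{0} = 1
G(8) = mex{1} = 0
G(9) = mex{1,0} = 2
G(10) = mex{0,0} = 1
G(11) = mex{2,1} = 0
G(12) = mex{1,1} = 0
G(13) = mex{0,0} = 1
G(14) = mex{0,0} = 1
G(15) = mex{1,1} = 0
G(16) = mex{1,1} = 0
G(17) = mex{0,0} = 1
G(18) = mex{0,2} = 1
G(19) = mex{1,1} = 0
G(20) = mex{1,0} = 2
G(21) = mex{0,0} = 1
G(22) = mex{2,1} = 0
G(23) = mex{1,1} = 0
G(24) = mex{0,0} = 1
G(25) = mex{0,0} = 1
G(26) = mex{1,1} = 0
G(27) = mex{1,1} = 0
G(28) = mex{0,0} = 1
G(29) = mex{0,2} = 1
G(30) = mex{1,1} = 0
G(31) = mex{1,0} = 2
G(32) = mex{0,0} = 1
G(33) = mex{2,1} = 0
G(34) = mex{1,1} = 0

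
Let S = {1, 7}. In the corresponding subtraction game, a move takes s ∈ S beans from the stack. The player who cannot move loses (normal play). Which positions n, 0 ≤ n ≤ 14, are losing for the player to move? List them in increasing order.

G(0) = 0
G(1) = mex{0} = 1
G(2) = mex{1} = 0
G(3) = mex{0} = 1
G(4) = mex{1} = 0
G(5) = mex{0} = 1
G(6) = mex{1} = 0
G(7) = mex{0,0} = 1
G(8) = mex{1,1} = 0
G(9) = mex{0,0} = 1
G(10) = mex{1,1} = 0
G(11) = mex{0,0} = 1
G(12) = mex{1,1} = 0
G(13) = mex{0,0} = 1
G(14) = mex{1,1} = 0
P-positions are exactly the n with G(n) = 0.

0, 2, 4, 6, 8, 10, 12, 14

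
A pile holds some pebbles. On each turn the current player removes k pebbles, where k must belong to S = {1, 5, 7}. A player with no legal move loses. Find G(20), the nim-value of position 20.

0

n :  0  1  2  3  4  5  6  7  8  9 10 11 12 13 14 15 16 17 18 19 20
G :  0  1  0  1  0  1  0  1  0  1  0  1  0  1  0  1  0  1  0  1  0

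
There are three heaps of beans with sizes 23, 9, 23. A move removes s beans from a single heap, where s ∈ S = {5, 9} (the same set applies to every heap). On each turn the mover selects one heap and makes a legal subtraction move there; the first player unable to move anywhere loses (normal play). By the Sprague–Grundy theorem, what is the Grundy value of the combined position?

1

All heaps use S = {5, 9}:
n :  0  1  2  3  4  5  6  7  8  9 10 11 12 13 14 15 16 17 18 19 20 21 22 23
G :  0  0  0  0  0  1  1  1  1  1  2  2  2  2  0  0  0  0  0  1  1  1  1  1
Heap A: G(23) = 1.
Heap B: G(9) = 1.
Heap C: G(23) = 1.
Combined Grundy value = 1 ⊕ 1 ⊕ 1 = 1.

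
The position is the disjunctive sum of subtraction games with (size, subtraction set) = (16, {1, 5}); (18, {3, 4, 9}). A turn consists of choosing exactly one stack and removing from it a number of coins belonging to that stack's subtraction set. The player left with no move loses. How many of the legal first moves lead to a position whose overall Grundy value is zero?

Stack A, S = {1, 5}:
G(0) = 0
G(1) = mex{0} = 1
G(2) = mex{1} = 0
G(3) = mex{0} = 1
G(4) = mex{1} = 0
G(5) = mex{0,0} = 1
G(6) = mex{1,1} = 0
G(7) = mex{0,0} = 1
G(8) = mex{1,1} = 0
G(9) = mex{0,0} = 1
G(10) = mex{1,1} = 0
G(11) = mex{0,0} = 1
G(12) = mex{1,1} = 0
G(13) = mex{0,0} = 1
G(14) = mex{1,1} = 0
G(15) = mex{0,0} = 1
G(16) = mex{1,1} = 0
G_A(16) = 0.
Stack B, S = {3, 4, 9}:
n :  0  1  2  3  4  5  6  7  8  9 10 11 12 13 14 15 16 17 18
G :  0  0  0  1  1  1  2  0  0  3  1  1  2  0  0  0  1  1  1
G_B(18) = 1.
Combined Grundy value = 0 ⊕ 1 = 1.
A winning move leaves total XOR = 0, i.e. changes one component's Grundy value g to g ⊕ X where X is the current total.
Stack A: need g' = 0⊕1 = 1. Options: 16−1→G=1, 16−5→G=1. Hits: 2.
Stack B: need g' = 1⊕1 = 0. Options: 18−3→G=0, 18−4→G=0, 18−9→G=3. Hits: 2.

4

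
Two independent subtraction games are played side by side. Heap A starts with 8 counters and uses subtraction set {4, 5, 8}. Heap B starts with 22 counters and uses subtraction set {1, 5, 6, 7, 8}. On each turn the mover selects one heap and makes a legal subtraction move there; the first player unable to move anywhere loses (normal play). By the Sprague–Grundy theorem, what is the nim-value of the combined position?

Heap A, S = {4, 5, 8}:
G(0) = 0
G(1) = mex{} = 0
G(2) = mex{} = 0
G(3) = mex{} = 0
G(4) = mex{0} = 1
G(5) = mex{0,0} = 1
G(6) = mex{0,0} = 1
G(7) = mex{0,0} = 1
G(8) = mex{1,0,0} = 2
G_A(8) = 2.
Heap B, S = {1, 5, 6, 7, 8}:
n :  0  1  2  3  4  5  6  7  8  9 10 11 12 13 14 15 16 17 18 19 20 21 22
G :  0  1  0  1  0  1  2  3  2  3  2  3  4  0  1  0  1  0  1  2  3  2  3
G_B(22) = 3.
Combined Grundy value = 2 ⊕ 3 = 1.

1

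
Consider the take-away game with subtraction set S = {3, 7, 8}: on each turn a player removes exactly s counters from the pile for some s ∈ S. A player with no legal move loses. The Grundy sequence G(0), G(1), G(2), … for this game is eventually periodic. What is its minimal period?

G(0) = 0
G(1) = mex{} = 0
G(2) = mex{} = 0
G(3) = mex{0} = 1
G(4) = mex{0} = 1
G(5) = mex{0} = 1
G(6) = mex{1} = 0
G(7) = mex{1,0} = 2
G(8) = mex{1,0,0} = 2
G(9) = mex{0,0,0} = 1
G(10) = mex{2,1,0} = 3
G(11) = mex{2,1,1} = 0
G(12) = mex{1,1,1} = 0
G(13) = mex{3,0,1} = 2
G(14) = mex{0,2,0} = 1
G(15) = mex{0,2,2} = 1
G(16) = mex{2,1,2} = 0
G(17) = mex{1,3,1} = 0
G(18) = mex{1,0,3} = 2
G(19) = mex{0,0,0} = 1
G(20) = mex{0,2,0} = 1
G(21) = mex{2,1,2} = 0
G(22) = mex{1,1,1} = 0
G(23) = mex{1,0,1} = 2
G(24) = mex{0,0,0} = 1
G(25) = mex{0,2,0} = 1
From n = 11 onward G(n+5) = G(n); since this holds over max(S) = 8 consecutive positions the period is 5 (pre-period 11).

5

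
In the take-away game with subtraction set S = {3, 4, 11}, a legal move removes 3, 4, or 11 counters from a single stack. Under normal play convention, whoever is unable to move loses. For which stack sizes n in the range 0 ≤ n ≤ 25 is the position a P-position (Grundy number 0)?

n :  0  1  2  3  4  5  6  7  8  9 10 11 12 13 14 15 16 17 18 19 20 21 22 23 24 25
G :  0  0  0  1  1  1  2  0  0  0  1  1  1  2  0  0  0  1  1  1  2  0  0  0  1  1
P-positions are exactly the n with G(n) = 0.

0, 1, 2, 7, 8, 9, 14, 15, 16, 21, 22, 23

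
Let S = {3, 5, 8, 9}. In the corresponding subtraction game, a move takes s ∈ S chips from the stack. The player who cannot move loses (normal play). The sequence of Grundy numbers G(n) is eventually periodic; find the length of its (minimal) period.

12

G(0) = 0
G(1) = mex{} = 0
G(2) = mex{} = 0
G(3) = mex{0} = 1
G(4) = mex{0} = 1
G(5) = mex{0,0} = 1
G(6) = mex{1,0} = 2
G(7) = mex{1,0} = 2
G(8) = mex{1,1,0} = 2
G(9) = mex{2,1,0,0} = 3
G(10) = mex{2,1,0,0} = 3
G(11) = mex{2,2,1,0} = 3
G(12) = mex{3,2,1,1} = 0
G(13) = mex{3,2,1,1} = 0
G(14) = mex{3,3,2,1} = 0
G(15) = mex{0,3,2,2} = 1
G(16) = mex{0,3,2,2} = 1
G(17) = mex{0,0,3,2} = 1
G(18) = mex{1,0,3,3} = 2
G(19) = mex{1,0,3,3} = 2
G(20) = mex{1,1,0,3} = 2
G(21) = mex{2,1,0,0} = 3
G(22) = mex{2,1,0,0} = 3
G(23) = mex{2,2,1,0} = 3
G(24) = mex{3,2,1,1} = 0
G(25) = mex{3,2,1,1} = 0
G(n+12) = G(n) holds for n = 0,…,8 (a full window of length max(S) = 9), so the sequence is purely periodic with period 12.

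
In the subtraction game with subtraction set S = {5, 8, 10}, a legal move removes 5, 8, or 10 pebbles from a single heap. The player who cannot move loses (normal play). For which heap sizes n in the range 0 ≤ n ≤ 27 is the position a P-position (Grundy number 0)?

n :  0  1  2  3  4  5  6  7  8  9 10 11 12 13 14 15 16 17 18 19 20 21 22 23 24 25 26 27
G :  0  0  0  0  0  1  1  1  1  1  2  2  2  2  2  0  0  0  0  0  1  1  1  1  1  2  2  2
P-positions are exactly the n with G(n) = 0.

0, 1, 2, 3, 4, 15, 16, 17, 18, 19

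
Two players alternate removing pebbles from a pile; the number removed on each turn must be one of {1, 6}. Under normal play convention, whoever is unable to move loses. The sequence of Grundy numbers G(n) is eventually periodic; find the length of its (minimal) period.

G(0) = 0
G(1) = mex{0} = 1
G(2) = mex{1} = 0
G(3) = mex{0} = 1
G(4) = mex{1} = 0
G(5) = mex{0} = 1
G(6) = mex{1,0} = 2
G(7) = mex{2,1} = 0
G(8) = mex{0,0} = 1
G(9) = mex{1,1} = 0
G(10) = mex{0,0} = 1
G(11) = mex{1,1} = 0
G(12) = mex{0,2} = 1
G(13) = mex{1,0} = 2
G(14) = mex{2,1} = 0
G(15) = mex{0,0} = 1
G(n+7) = G(n) holds for n = 0,…,5 (a full window of length max(S) = 6), so the sequence is purely periodic with period 7.

7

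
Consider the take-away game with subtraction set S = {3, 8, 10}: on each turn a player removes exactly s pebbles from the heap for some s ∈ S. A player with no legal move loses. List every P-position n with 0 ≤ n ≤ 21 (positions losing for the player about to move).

0, 1, 2, 6, 7, 13, 18, 19, 20

G(0) = 0
G(1) = mex{} = 0
G(2) = mex{} = 0
G(3) = mex{0} = 1
G(4) = mex{0} = 1
G(5) = mex{0} = 1
G(6) = mex{1} = 0
G(7) = mex{1} = 0
G(8) = mex{1,0} = 2
G(9) = mex{0,0} = 1
G(10) = mex{0,0,0} = 1
G(11) = mex{2,1,0} = 3
G(12) = mex{1,1,0} = 2
G(13) = mex{1,1,1} = 0
G(14) = mex{3,0,1} = 2
G(15) = mex{2,0,1} = 3
G(16) = mex{0,2,0} = 1
G(17) = mex{2,1,0} = 3
G(18) = mex{3,1,2} = 0
G(19) = mex{1,3,1} = 0
G(20) = mex{3,2,1} = 0
G(21) = mex{0,0,3} = 1
P-positions are exactly the n with G(n) = 0.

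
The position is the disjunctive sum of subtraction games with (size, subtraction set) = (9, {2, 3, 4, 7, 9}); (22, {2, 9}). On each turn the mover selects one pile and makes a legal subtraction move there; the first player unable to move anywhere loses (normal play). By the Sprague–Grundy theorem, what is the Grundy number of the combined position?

Pile A, S = {2, 3, 4, 7, 9}:
G(0) = 0
G(1) = mex{} = 0
G(2) = mex{0} = 1
G(3) = mex{0,0} = 1
G(4) = mex{1,0,0} = 2
G(5) = mex{1,1,0} = 2
G(6) = mex{2,1,1} = 0
G(7) = mex{2,2,1,0} = 3
G(8) = mex{0,2,2,0} = 1
G(9) = mex{3,0,2,1,0} = 4
G_A(9) = 4.
Pile B, S = {2, 9}:
n :  0  1  2  3  4  5  6  7  8  9 10 11 12 13 14 15 16 17 18 19 20 21 22
G :  0  0  1  1  0  0  1  1  0  2  1  0  0  1  1  0  0  1  1  0  2  1  0
G_B(22) = 0.
Combined Grundy value = 4 ⊕ 0 = 4.

4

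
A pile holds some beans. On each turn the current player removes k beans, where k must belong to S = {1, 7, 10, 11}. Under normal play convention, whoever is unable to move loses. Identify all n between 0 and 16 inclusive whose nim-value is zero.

G(0) = 0
G(1) = mex{0} = 1
G(2) = mex{1} = 0
G(3) = mex{0} = 1
G(4) = mex{1} = 0
G(5) = mex{0} = 1
G(6) = mex{1} = 0
G(7) = mex{0,0} = 1
G(8) = mex{1,1} = 0
G(9) = mex{0,0} = 1
G(10) = mex{1,1,0} = 2
G(11) = mex{2,0,1,0} = 3
G(12) = mex{3,1,0,1} = 2
G(13) = mex{2,0,1,0} = 3
G(14) = mex{3,1,0,1} = 2
G(15) = mex{2,0,1,0} = 3
G(16) = mex{3,1,0,1} = 2
P-positions are exactly the n with G(n) = 0.

0, 2, 4, 6, 8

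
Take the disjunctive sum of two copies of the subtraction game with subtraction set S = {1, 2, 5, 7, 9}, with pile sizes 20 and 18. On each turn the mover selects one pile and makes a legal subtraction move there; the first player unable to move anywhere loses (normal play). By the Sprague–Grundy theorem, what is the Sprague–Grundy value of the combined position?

All piles use S = {1, 2, 5, 7, 9}:
n :  0  1  2  3  4  5  6  7  8  9 10 11 12 13 14 15 16 17 18 19 20
G :  0  1  2  0  1  2  0  1  2  3  4  5  3  4  0  1  2  0  1  2  0
Pile A: G(20) = 0.
Pile B: G(18) = 1.
Combined Grundy value = 0 ⊕ 1 = 1.

1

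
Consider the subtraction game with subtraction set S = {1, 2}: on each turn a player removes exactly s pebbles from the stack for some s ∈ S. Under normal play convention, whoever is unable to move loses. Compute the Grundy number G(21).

0

G(0) = 0
G(1) = mex{0} = 1
G(2) = mex{1,0} = 2
G(3) = mex{2,1} = 0
G(4) = mex{0,2} = 1
G(5) = mex{1,0} = 2
G(6) = mex{2,1} = 0
G(7) = mex{0,2} = 1
G(8) = mex{1,0} = 2
G(9) = mex{2,1} = 0
G(10) = mex{0,2} = 1
G(11) = mex{1,0} = 2
G(12) = mex{2,1} = 0
G(13) = mex{0,2} = 1
G(14) = mex{1,0} = 2
G(15) = mex{2,1} = 0
G(16) = mex{0,2} = 1
G(17) = mex{1,0} = 2
G(18) = mex{2,1} = 0
G(19) = mex{0,2} = 1
G(20) = mex{1,0} = 2
G(21) = mex{2,1} = 0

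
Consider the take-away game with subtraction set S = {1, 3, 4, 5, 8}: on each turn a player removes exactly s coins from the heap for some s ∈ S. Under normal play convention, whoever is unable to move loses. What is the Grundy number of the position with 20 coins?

0

n :  0  1  2  3  4  5  6  7  8  9 10 11 12 13 14 15 16 17 18 19 20
G :  0  1  0  1  2  3  2  3  4  0  1  0  1  2  3  2  3  4  0  1  0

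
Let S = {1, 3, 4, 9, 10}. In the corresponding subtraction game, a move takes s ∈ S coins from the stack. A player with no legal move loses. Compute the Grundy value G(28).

n :  0  1  2  3  4  5  6  7  8  9 10 11 12 13 14 15 16 17 18 19 20 21 22 23 24 25 26 27 28
G :  0  1  0  1  2  3  2  0  1  4  3  2  3  0  1  0  1  2  3  2  0  1  4  3  2  3  0  1  0

0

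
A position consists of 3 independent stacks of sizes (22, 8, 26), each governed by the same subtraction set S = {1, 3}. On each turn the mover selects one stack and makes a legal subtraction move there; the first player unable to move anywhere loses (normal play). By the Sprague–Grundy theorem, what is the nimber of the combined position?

0

All stacks use S = {1, 3}:
G(0) = 0
G(1) = mex{0} = 1
G(2) = mex{1} = 0
G(3) = mex{0,0} = 1
G(4) = mex{1,1} = 0
G(5) = mex{0,0} = 1
G(6) = mex{1,1} = 0
G(7) = mex{0,0} = 1
G(8) = mex{1,1} = 0
G(9) = mex{0,0} = 1
G(10) = mex{1,1} = 0
G(11) = mex{0,0} = 1
G(12) = mex{1,1} = 0
G(13) = mex{0,0} = 1
G(14) = mex{1,1} = 0
G(15) = mex{0,0} = 1
G(16) = mex{1,1} = 0
G(17) = mex{0,0} = 1
G(18) = mex{1,1} = 0
G(19) = mex{0,0} = 1
G(20) = mex{1,1} = 0
G(21) = mex{0,0} = 1
G(22) = mex{1,1} = 0
G(23) = mex{0,0} = 1
G(24) = mex{1,1} = 0
G(25) = mex{0,0} = 1
G(26) = mex{1,1} = 0
Stack A: G(22) = 0.
Stack B: G(8) = 0.
Stack C: G(26) = 0.
Combined Grundy value = 0 ⊕ 0 ⊕ 0 = 0.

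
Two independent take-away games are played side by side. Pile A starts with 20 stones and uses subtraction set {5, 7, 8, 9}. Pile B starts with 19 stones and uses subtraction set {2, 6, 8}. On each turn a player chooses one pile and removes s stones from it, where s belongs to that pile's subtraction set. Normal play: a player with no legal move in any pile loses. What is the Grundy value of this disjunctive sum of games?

1

Pile A, S = {5, 7, 8, 9}:
n :  0  1  2  3  4  5  6  7  8  9 10 11 12 13 14 15 16 17 18 19 20
G :  0  0  0  0  0  1  1  1  1  1  2  2  2  2  0  0  0  0  0  1  1
G_A(20) = 1.
Pile B, S = {2, 6, 8}:
G(0) = 0
G(1) = mex{} = 0
G(2) = mex{0} = 1
G(3) = mex{0} = 1
G(4) = mex{1} = 0
G(5) = mex{1} = 0
G(6) = mex{0,0} = 1
G(7) = mex{0,0} = 1
G(8) = mex{1,1,0} = 2
G(9) = mex{1,1,0} = 2
G(10) = mex{2,0,1} = 3
G(11) = mex{2,0,1} = 3
G(12) = mex{3,1,0} = 2
G(13) = mex{3,1,0} = 2
G(14) = mex{2,2,1} = 0
G(15) = mex{2,2,1} = 0
G(16) = mex{0,3,2} = 1
G(17) = mex{0,3,2} = 1
G(18) = mex{1,2,3} = 0
G(19) = mex{1,2,3} = 0
G_B(19) = 0.
Combined Grundy value = 1 ⊕ 0 = 1.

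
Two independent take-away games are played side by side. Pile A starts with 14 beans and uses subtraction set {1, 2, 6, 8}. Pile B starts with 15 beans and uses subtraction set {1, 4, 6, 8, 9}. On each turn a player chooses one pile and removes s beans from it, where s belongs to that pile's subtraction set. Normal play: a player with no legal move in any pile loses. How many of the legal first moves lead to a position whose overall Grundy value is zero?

3

Pile A, S = {1, 2, 6, 8}:
n :  0  1  2  3  4  5  6  7  8  9 10 11 12 13 14
G :  0  1  2  0  1  2  3  0  1  2  0  1  2  3  0
G_A(14) = 0.
Pile B, S = {1, 4, 6, 8, 9}:
G(0) = 0
G(1) = mex{0} = 1
G(2) = mex{1} = 0
G(3) = mex{0} = 1
G(4) = mex{1,0} = 2
G(5) = mex{2,1} = 0
G(6) = mex{0,0,0} = 1
G(7) = mex{1,1,1} = 0
G(8) = mex{0,2,0,0} = 1
G(9) = mex{1,0,1,1,0} = 2
G(10) = mex{2,1,2,0,1} = 3
G(11) = mex{3,0,0,1,0} = 2
G(12) = mex{2,1,1,2,1} = 0
G(13) = mex{0,2,0,0,2} = 1
G(14) = mex{1,3,1,1,0} = 2
G(15) = mex{2,2,2,0,1} = 3
G_B(15) = 3.
Combined Grundy value = 0 ⊕ 3 = 3.
A winning move leaves total XOR = 0, i.e. changes one component's Grundy value g to g ⊕ X where X is the current total.
Pile A: need g' = 0⊕3 = 3. Options: 14−1→G=3, 14−2→G=2, 14−6→G=1, 14−8→G=3. Hits: 2.
Pile B: need g' = 3⊕3 = 0. Options: 15−1→G=2, 15−4→G=2, 15−6→G=2, 15−8→G=0, 15−9→G=1. Hits: 1.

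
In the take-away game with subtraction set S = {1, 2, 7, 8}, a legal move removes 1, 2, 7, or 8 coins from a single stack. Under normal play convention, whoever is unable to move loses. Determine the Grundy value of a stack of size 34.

1

n :  0  1  2  3  4  5  6  7  8  9 10 11 12 13 14 15 16 17 18 19 20 21 22 23 24 25 26 27 28 29 30 31 32 33 34
G :  0  1  2  0  1  2  0  1  2  0  1  2  0  1  2  0  1  2  0  1  2  0  1  2  0  1  2  0  1  2  0  1  2  0  1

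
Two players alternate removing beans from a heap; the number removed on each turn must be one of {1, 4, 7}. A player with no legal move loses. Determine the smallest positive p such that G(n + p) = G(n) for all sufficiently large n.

G(0) = 0
G(1) = mex{0} = 1
G(2) = mex{1} = 0
G(3) = mex{0} = 1
G(4) = mex{1,0} = 2
G(5) = mex{2,1} = 0
G(6) = mex{0,0} = 1
G(7) = mex{1,1,0} = 2
G(8) = mex{2,2,1} = 0
G(9) = mex{0,0,0} = 1
G(10) = mex{1,1,1} = 0
G(11) = mex{0,2,2} = 1
G(12) = mex{1,0,0} = 2
G(13) = mex{2,1,1} = 0
G(14) = mex{0,0,2} = 1
G(15) = mex{1,1,0} = 2
G(16) = mex{2,2,1} = 0
G(17) = mex{0,0,0} = 1
G(n+8) = G(n) holds for n = 0,…,6 (a full window of length max(S) = 7), so the sequence is purely periodic with period 8.

8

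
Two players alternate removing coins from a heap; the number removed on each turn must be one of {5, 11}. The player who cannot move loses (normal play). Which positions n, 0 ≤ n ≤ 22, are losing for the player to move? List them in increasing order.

G(0) = 0
G(1) = mex{} = 0
G(2) = mex{} = 0
G(3) = mex{} = 0
G(4) = mex{} = 0
G(5) = mex{0} = 1
G(6) = mex{0} = 1
G(7) = mex{0} = 1
G(8) = mex{0} = 1
G(9) = mex{0} = 1
G(10) = mex{1} = 0
G(11) = mex{1,0} = 2
G(12) = mex{1,0} = 2
G(13) = mex{1,0} = 2
G(14) = mex{1,0} = 2
G(15) = mex{0,0} = 1
G(16) = mex{2,1} = 0
G(17) = mex{2,1} = 0
G(18) = mex{2,1} = 0
G(19) = mex{2,1} = 0
G(20) = mex{1,1} = 0
G(21) = mex{0,0} = 1
G(22) = mex{0,2} = 1
P-positions are exactly the n with G(n) = 0.

0, 1, 2, 3, 4, 10, 16, 17, 18, 19, 20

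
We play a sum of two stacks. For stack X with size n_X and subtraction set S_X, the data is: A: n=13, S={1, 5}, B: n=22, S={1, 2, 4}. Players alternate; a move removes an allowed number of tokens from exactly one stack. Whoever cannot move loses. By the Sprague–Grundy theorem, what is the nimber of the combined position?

Stack A, S = {1, 5}:
G(0) = 0
G(1) = mex{0} = 1
G(2) = mex{1} = 0
G(3) = mex{0} = 1
G(4) = mex{1} = 0
G(5) = mex{0,0} = 1
G(6) = mex{1,1} = 0
G(7) = mex{0,0} = 1
G(8) = mex{1,1} = 0
G(9) = mex{0,0} = 1
G(10) = mex{1,1} = 0
G(11) = mex{0,0} = 1
G(12) = mex{1,1} = 0
G(13) = mex{0,0} = 1
G_A(13) = 1.
Stack B, S = {1, 2, 4}:
n :  0  1  2  3  4  5  6  7  8  9 10 11 12 13 14 15 16 17 18 19 20 21 22
G :  0  1  2  0  1  2  0  1  2  0  1  2  0  1  2  0  1  2  0  1  2  0  1
G_B(22) = 1.
Combined Grundy value = 1 ⊕ 1 = 0.

0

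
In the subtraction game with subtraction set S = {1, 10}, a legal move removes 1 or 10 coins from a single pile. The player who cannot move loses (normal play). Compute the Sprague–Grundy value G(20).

G(0) = 0
G(1) = mex{0} = 1
G(2) = mex{1} = 0
G(3) = mex{0} = 1
G(4) = mex{1} = 0
G(5) = mex{0} = 1
G(6) = mex{1} = 0
G(7) = mex{0} = 1
G(8) = mex{1} = 0
G(9) = mex{0} = 1
G(10) = mex{1,0} = 2
G(11) = mex{2,1} = 0
G(12) = mex{0,0} = 1
G(13) = mex{1,1} = 0
G(14) = mex{0,0} = 1
G(15) = mex{1,1} = 0
G(16) = mex{0,0} = 1
G(17) = mex{1,1} = 0
G(18) = mex{0,0} = 1
G(19) = mex{1,1} = 0
G(20) = mex{0,2} = 1

1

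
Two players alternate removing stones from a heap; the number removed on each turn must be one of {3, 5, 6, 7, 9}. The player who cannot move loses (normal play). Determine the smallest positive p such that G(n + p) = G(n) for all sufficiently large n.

12

G(0) = 0
G(1) = mex{} = 0
G(2) = mex{} = 0
G(3) = mex{0} = 1
G(4) = mex{0} = 1
G(5) = mex{0,0} = 1
G(6) = mex{1,0,0} = 2
G(7) = mex{1,0,0,0} = 2
G(8) = mex{1,1,0,0} = 2
G(9) = mex{2,1,1,0,0} = 3
G(10) = mex{2,1,1,1,0} = 3
G(11) = mex{2,2,1,1,0} = 3
G(12) = mex{3,2,2,1,1} = 0
G(13) = mex{3,2,2,2,1} = 0
G(14) = mex{3,3,2,2,1} = 0
G(15) = mex{0,3,3,2,2} = 1
G(16) = mex{0,3,3,3,2} = 1
G(17) = mex{0,0,3,3,2} = 1
G(18) = mex{1,0,0,3,3} = 2
G(19) = mex{1,0,0,0,3} = 2
G(20) = mex{1,1,0,0,3} = 2
G(21) = mex{2,1,1,0,0} = 3
G(22) = mex{2,1,1,1,0} = 3
G(23) = mex{2,2,1,1,0} = 3
G(24) = mex{3,2,2,1,1} = 0
G(25) = mex{3,2,2,2,1} = 0
G(n+12) = G(n) holds for n = 0,…,8 (a full window of length max(S) = 9), so the sequence is purely periodic with period 12.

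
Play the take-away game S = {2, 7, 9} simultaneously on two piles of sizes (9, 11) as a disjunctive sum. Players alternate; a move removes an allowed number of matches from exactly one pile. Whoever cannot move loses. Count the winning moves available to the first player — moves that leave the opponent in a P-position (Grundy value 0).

1

All piles use S = {2, 7, 9}:
G(0) = 0
G(1) = mex{} = 0
G(2) = mex{0} = 1
G(3) = mex{0} = 1
G(4) = mex{1} = 0
G(5) = mex{1} = 0
G(6) = mex{0} = 1
G(7) = mex{0,0} = 1
G(8) = mex{1,0} = 2
G(9) = mex{1,1,0} = 2
G(10) = mex{2,1,0} = 3
G(11) = mex{2,0,1} = 3
Pile A: G(9) = 2.
Pile B: G(11) = 3.
Combined Grundy value = 2 ⊕ 3 = 1.
A winning move leaves total XOR = 0, i.e. changes one component's Grundy value g to g ⊕ X where X is the current total.
Pile A: need g' = 2⊕1 = 3. Options: 9−2→G=1, 9−7→G=1, 9−9→G=0. Hits: 0.
Pile B: need g' = 3⊕1 = 2. Options: 11−2→G=2, 11−7→G=0, 11−9→G=1. Hits: 1.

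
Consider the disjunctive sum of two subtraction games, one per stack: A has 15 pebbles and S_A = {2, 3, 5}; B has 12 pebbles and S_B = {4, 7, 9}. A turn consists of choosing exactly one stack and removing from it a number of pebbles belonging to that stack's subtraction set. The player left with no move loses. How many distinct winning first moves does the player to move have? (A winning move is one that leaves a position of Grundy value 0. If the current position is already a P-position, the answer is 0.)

2

Stack A, S = {2, 3, 5}:
G(0) = 0
G(1) = mex{} = 0
G(2) = mex{0} = 1
G(3) = mex{0,0} = 1
G(4) = mex{1,0} = 2
G(5) = mex{1,1,0} = 2
G(6) = mex{2,1,0} = 3
G(7) = mex{2,2,1} = 0
G(8) = mex{3,2,1} = 0
G(9) = mex{0,3,2} = 1
G(10) = mex{0,0,2} = 1
G(11) = mex{1,0,3} = 2
G(12) = mex{1,1,0} = 2
G(13) = mex{2,1,0} = 3
G(14) = mex{2,2,1} = 0
G(15) = mex{3,2,1} = 0
G_A(15) = 0.
Stack B, S = {4, 7, 9}:
G(0) = 0
G(1) = mex{} = 0
G(2) = mex{} = 0
G(3) = mex{} = 0
G(4) = mex{0} = 1
G(5) = mex{0} = 1
G(6) = mex{0} = 1
G(7) = mex{0,0} = 1
G(8) = mex{1,0} = 2
G(9) = mex{1,0,0} = 2
G(10) = mex{1,0,0} = 2
G(11) = mex{1,1,0} = 2
G(12) = mex{2,1,0} = 3
G_B(12) = 3.
Combined Grundy value = 0 ⊕ 3 = 3.
A winning move leaves total XOR = 0, i.e. changes one component's Grundy value g to g ⊕ X where X is the current total.
Stack A: need g' = 0⊕3 = 3. Options: 15−2→G=3, 15−3→G=2, 15−5→G=1. Hits: 1.
Stack B: need g' = 3⊕3 = 0. Options: 12−4→G=2, 12−7→G=1, 12−9→G=0. Hits: 1.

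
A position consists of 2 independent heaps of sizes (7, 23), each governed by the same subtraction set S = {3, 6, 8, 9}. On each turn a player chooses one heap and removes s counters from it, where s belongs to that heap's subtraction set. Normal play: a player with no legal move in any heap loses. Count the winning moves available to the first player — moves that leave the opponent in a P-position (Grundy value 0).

1

All heaps use S = {3, 6, 8, 9}:
G(0) = 0
G(1) = mex{} = 0
G(2) = mex{} = 0
G(3) = mex{0} = 1
G(4) = mex{0} = 1
G(5) = mex{0} = 1
G(6) = mex{1,0} = 2
G(7) = mex{1,0} = 2
G(8) = mex{1,0,0} = 2
G(9) = mex{2,1,0,0} = 3
G(10) = mex{2,1,0,0} = 3
G(11) = mex{2,1,1,0} = 3
G(12) = mex{3,2,1,1} = 0
G(13) = mex{3,2,1,1} = 0
G(14) = mex{3,2,2,1} = 0
G(15) = mex{0,3,2,2} = 1
G(16) = mex{0,3,2,2} = 1
G(17) = mex{0,3,3,2} = 1
G(18) = mex{1,0,3,3} = 2
G(19) = mex{1,0,3,3} = 2
G(20) = mex{1,0,0,3} = 2
G(21) = mex{2,1,0,0} = 3
G(22) = mex{2,1,0,0} = 3
G(23) = mex{2,1,1,0} = 3
Heap A: G(7) = 2.
Heap B: G(23) = 3.
Combined Grundy value = 2 ⊕ 3 = 1.
A winning move leaves total XOR = 0, i.e. changes one component's Grundy value g to g ⊕ X where X is the current total.
Heap A: need g' = 2⊕1 = 3. Options: 7−3→G=1, 7−6→G=0. Hits: 0.
Heap B: need g' = 3⊕1 = 2. Options: 23−3→G=2, 23−6→G=1, 23−8→G=1, 23−9→G=0. Hits: 1.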